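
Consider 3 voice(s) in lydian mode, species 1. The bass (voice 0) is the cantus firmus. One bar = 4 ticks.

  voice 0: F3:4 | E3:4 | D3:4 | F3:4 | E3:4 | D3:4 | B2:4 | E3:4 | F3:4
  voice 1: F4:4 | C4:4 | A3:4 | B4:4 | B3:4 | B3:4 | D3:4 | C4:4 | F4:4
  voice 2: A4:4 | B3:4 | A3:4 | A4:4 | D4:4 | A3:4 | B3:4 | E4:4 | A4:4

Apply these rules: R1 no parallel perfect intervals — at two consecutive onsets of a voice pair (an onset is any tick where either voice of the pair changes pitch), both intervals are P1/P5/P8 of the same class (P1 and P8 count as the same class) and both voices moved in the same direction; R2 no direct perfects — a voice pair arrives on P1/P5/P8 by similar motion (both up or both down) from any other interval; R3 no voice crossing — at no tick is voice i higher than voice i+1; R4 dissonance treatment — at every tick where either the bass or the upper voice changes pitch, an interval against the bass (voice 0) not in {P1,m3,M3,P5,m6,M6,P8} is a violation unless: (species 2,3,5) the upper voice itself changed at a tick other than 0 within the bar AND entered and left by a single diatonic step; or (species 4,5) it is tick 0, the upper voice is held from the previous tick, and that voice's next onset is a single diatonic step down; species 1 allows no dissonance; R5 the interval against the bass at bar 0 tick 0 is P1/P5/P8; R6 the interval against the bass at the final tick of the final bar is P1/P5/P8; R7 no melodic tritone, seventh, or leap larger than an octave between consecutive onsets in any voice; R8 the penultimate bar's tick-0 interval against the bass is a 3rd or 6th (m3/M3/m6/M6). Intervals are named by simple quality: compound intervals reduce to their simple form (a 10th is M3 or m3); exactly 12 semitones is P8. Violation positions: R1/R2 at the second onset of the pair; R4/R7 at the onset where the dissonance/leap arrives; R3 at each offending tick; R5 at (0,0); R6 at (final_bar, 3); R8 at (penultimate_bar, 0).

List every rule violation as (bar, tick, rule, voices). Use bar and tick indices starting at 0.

(0, 0, R5, (0, 2))
(1, 0, R2, (0, 2))
(1, 0, R3, (1, 2))
(1, 0, R7, (2,))
(1, 1, R3, (1, 2))
(1, 2, R3, (1, 2))
(1, 3, R3, (1, 2))
(2, 0, R1, (0, 2))
(2, 0, R2, (0, 1))
(2, 0, R2, (1, 2))
(3, 0, R3, (1, 2))
(3, 0, R4, (0, 1))
(3, 0, R7, (1,))
(3, 1, R3, (1, 2))
(3, 2, R3, (1, 2))
(3, 3, R3, (1, 2))
(4, 0, R2, (0, 1))
(4, 0, R4, (0, 2))
(5, 0, R2, (0, 2))
(5, 0, R3, (1, 2))
(5, 1, R3, (1, 2))
(5, 2, R3, (1, 2))
(5, 3, R3, (1, 2))
(7, 0, R1, (0, 2))
(7, 0, R7, (1,))
(7, 0, R8, (0, 2))
(8, 0, R2, (0, 1))
(8, 3, R6, (0, 2))

bar 0: v0=F3 v1=F4 v2=A4 downbeat M3
bar 1: v0=E3 v1=C4 v2=B3 downbeat P5
bar 2: v0=D3 v1=A3 v2=A3 downbeat P5
bar 3: v0=F3 v1=B4 v2=A4 downbeat M3
bar 4: v0=E3 v1=B3 v2=D4 downbeat m7
bar 5: v0=D3 v1=B3 v2=A3 downbeat P5
bar 6: v0=B2 v1=D3 v2=B3 downbeat P8
bar 7: v0=E3 v1=C4 v2=E4 downbeat P8
bar 8: v0=F3 v1=F4 v2=A4 downbeat M3
  -> R5 @ bar 0 tick 0 v(0, 2): opens on M3
  -> R2 @ bar 1 tick 0 v(0, 2): F3/A4 M3 -> E3/B3 P5 similar
  -> R3 @ bar 1 tick 0 v(1, 2): C4 above B3
  -> R7 @ bar 1 tick 0 v(2,): A4->B3 leap 10st
  -> R3 @ bar 1 tick 1 v(1, 2): C4 above B3
  -> R3 @ bar 1 tick 2 v(1, 2): C4 above B3
  -> R3 @ bar 1 tick 3 v(1, 2): C4 above B3
  -> R1 @ bar 2 tick 0 v(0, 2): E3/B3 P5 -> D3/A3 P5 similar
  -> R2 @ bar 2 tick 0 v(0, 1): E3/C4 m6 -> D3/A3 P5 similar
  -> R2 @ bar 2 tick 0 v(1, 2): C4/B3 m2 -> A3/A3 P1 similar
  -> R3 @ bar 3 tick 0 v(1, 2): B4 above A4
  -> R4 @ bar 3 tick 0 v(0, 1): F3/B4 TT untreated
  -> R7 @ bar 3 tick 0 v(1,): A3->B4 leap 14st
  -> R3 @ bar 3 tick 1 v(1, 2): B4 above A4
  -> R3 @ bar 3 tick 2 v(1, 2): B4 above A4
  -> R3 @ bar 3 tick 3 v(1, 2): B4 above A4
  -> R2 @ bar 4 tick 0 v(0, 1): F3/B4 TT -> E3/B3 P5 similar
  -> R4 @ bar 4 tick 0 v(0, 2): E3/D4 m7 untreated
  -> R2 @ bar 5 tick 0 v(0, 2): E3/D4 m7 -> D3/A3 P5 similar
  -> R3 @ bar 5 tick 0 v(1, 2): B3 above A3
  -> R3 @ bar 5 tick 1 v(1, 2): B3 above A3
  -> R3 @ bar 5 tick 2 v(1, 2): B3 above A3
  -> R3 @ bar 5 tick 3 v(1, 2): B3 above A3
  -> R1 @ bar 7 tick 0 v(0, 2): B2/B3 P8 -> E3/E4 P8 similar
  -> R7 @ bar 7 tick 0 v(1,): D3->C4 leap 10st
  -> R8 @ bar 7 tick 0 v(0, 2): penult P8 not 3rd/6th
  -> R2 @ bar 8 tick 0 v(0, 1): E3/C4 m6 -> F3/F4 P8 similar
  -> R6 @ bar 8 tick 3 v(0, 2): closes on M3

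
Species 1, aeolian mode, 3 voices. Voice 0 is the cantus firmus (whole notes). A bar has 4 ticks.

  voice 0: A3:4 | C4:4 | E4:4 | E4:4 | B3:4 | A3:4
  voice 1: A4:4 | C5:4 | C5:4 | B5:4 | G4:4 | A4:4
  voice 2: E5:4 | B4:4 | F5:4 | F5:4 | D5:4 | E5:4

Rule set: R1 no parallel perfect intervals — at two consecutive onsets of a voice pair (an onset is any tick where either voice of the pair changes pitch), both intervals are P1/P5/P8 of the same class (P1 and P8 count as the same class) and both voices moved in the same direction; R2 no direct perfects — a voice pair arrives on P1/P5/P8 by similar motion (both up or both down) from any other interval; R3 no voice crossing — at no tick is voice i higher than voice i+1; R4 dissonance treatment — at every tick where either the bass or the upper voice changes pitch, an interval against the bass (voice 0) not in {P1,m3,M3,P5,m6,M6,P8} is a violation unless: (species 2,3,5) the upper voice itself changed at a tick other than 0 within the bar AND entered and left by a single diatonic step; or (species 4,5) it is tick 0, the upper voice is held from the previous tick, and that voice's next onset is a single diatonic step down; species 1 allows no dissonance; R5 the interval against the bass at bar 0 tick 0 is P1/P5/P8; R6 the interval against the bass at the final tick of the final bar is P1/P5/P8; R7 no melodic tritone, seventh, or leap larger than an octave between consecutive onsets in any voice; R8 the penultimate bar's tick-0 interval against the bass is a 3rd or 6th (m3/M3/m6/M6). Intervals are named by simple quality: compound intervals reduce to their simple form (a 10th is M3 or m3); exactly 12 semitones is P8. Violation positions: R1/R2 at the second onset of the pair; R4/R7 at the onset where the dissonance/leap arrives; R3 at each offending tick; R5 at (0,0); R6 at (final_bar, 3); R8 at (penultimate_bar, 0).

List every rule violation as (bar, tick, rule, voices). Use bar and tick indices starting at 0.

bar 0: v0=A3 v1=A4 v2=E5 downbeat P5
bar 1: v0=C4 v1=C5 v2=B4 downbeat M7
bar 2: v0=E4 v1=C5 v2=F5 downbeat m2
bar 3: v0=E4 v1=B5 v2=F5 downbeat m2
bar 4: v0=B3 v1=G4 v2=D5 downbeat m3
bar 5: v0=A3 v1=A4 v2=E5 downbeat P5
  -> R1 @ bar 1 tick 0 v(0, 1): A3/A4 P8 -> C4/C5 P8 similar
  -> R3 @ bar 1 tick 0 v(1, 2): C5 above B4
  -> R4 @ bar 1 tick 0 v(0, 2): C4/B4 M7 untreated
  -> R3 @ bar 1 tick 1 v(1, 2): C5 above B4
  -> R3 @ bar 1 tick 2 v(1, 2): C5 above B4
  -> R3 @ bar 1 tick 3 v(1, 2): C5 above B4
  -> R4 @ bar 2 tick 0 v(0, 2): E4/F5 m2 untreated
  -> R7 @ bar 2 tick 0 v(2,): B4->F5 leap 6st
  -> R3 @ bar 3 tick 0 v(1, 2): B5 above F5
  -> R7 @ bar 3 tick 0 v(1,): C5->B5 leap 11st
  -> R3 @ bar 3 tick 1 v(1, 2): B5 above F5
  -> R3 @ bar 3 tick 2 v(1, 2): B5 above F5
  -> R3 @ bar 3 tick 3 v(1, 2): B5 above F5
  -> R2 @ bar 4 tick 0 v(1, 2): B5/F5 TT -> G4/D5 P5 similar
  -> R7 @ bar 4 tick 0 v(1,): B5->G4 leap 16st
  -> R1 @ bar 5 tick 0 v(1, 2): G4/D5 P5 -> A4/E5 P5 similar

(1, 0, R1, (0, 1))
(1, 0, R3, (1, 2))
(1, 0, R4, (0, 2))
(1, 1, R3, (1, 2))
(1, 2, R3, (1, 2))
(1, 3, R3, (1, 2))
(2, 0, R4, (0, 2))
(2, 0, R7, (2,))
(3, 0, R3, (1, 2))
(3, 0, R7, (1,))
(3, 1, R3, (1, 2))
(3, 2, R3, (1, 2))
(3, 3, R3, (1, 2))
(4, 0, R2, (1, 2))
(4, 0, R7, (1,))
(5, 0, R1, (1, 2))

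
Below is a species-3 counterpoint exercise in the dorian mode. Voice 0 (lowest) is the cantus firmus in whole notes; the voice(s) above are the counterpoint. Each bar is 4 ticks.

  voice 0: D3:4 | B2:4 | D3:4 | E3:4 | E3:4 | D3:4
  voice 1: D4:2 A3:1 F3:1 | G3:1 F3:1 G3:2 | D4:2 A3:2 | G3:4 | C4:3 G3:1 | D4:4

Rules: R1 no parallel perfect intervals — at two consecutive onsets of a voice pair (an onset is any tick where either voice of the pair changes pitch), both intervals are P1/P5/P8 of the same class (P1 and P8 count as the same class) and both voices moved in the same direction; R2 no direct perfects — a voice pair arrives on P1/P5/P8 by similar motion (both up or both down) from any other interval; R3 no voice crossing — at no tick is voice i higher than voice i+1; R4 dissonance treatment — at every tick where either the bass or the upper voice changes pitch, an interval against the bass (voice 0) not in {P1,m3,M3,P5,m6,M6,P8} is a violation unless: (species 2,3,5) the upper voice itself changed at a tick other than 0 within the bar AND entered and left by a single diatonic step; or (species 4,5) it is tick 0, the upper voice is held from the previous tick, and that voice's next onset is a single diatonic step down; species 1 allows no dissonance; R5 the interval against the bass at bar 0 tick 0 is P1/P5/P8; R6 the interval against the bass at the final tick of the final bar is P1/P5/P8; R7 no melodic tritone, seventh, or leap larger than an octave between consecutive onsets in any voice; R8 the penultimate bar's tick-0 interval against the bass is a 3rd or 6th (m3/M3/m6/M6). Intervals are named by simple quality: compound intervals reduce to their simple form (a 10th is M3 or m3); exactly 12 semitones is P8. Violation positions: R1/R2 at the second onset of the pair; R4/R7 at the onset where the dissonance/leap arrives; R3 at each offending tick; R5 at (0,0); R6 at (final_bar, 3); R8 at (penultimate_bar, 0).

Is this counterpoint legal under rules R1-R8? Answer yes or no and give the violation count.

No (1 violations)

bar 0: v0=D3 v1=D4 (P8)
bar 1: v0=B2 v1=G3 (m6)
bar 2: v0=D3 v1=D4 (P8)
bar 3: v0=E3 v1=G3 (m3)
bar 4: v0=E3 v1=C4 (m6)
bar 5: v0=D3 v1=D4 (P8)
  R2 @ bar2.0: B2/G3 m6 -> D3/D4 P8 similar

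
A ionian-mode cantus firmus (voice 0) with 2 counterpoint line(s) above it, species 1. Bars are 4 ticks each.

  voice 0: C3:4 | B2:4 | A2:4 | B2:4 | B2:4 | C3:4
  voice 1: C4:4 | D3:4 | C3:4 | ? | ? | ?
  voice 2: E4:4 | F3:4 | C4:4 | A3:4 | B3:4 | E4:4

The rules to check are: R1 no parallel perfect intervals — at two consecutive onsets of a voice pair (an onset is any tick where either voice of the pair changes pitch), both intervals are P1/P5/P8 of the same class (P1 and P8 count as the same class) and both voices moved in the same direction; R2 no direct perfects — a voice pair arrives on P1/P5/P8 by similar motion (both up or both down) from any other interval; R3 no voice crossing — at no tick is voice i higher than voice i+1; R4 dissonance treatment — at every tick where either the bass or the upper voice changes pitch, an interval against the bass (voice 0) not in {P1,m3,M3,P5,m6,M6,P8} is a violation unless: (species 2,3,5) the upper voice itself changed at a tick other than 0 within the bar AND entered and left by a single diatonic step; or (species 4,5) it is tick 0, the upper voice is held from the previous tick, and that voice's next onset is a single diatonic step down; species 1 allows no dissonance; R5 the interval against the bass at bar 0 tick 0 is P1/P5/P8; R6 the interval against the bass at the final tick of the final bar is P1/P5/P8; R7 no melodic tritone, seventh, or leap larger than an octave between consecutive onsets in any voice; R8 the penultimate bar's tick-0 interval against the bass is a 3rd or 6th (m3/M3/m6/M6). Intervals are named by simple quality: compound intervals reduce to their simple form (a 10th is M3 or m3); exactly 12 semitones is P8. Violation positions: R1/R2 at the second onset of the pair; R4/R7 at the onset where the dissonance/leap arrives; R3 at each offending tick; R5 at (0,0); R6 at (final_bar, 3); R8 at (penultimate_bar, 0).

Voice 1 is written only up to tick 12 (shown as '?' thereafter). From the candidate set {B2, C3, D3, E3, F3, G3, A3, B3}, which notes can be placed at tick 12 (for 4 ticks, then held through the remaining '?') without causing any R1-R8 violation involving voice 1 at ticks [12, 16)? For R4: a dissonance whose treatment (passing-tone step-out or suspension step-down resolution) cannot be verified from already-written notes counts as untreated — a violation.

B2: legal
C3: violates R4
D3: legal
E3: violates R4
F3: violates R4
G3: legal
A3: violates R4
B3: violates R2,R3,R7

{B2, D3, G3}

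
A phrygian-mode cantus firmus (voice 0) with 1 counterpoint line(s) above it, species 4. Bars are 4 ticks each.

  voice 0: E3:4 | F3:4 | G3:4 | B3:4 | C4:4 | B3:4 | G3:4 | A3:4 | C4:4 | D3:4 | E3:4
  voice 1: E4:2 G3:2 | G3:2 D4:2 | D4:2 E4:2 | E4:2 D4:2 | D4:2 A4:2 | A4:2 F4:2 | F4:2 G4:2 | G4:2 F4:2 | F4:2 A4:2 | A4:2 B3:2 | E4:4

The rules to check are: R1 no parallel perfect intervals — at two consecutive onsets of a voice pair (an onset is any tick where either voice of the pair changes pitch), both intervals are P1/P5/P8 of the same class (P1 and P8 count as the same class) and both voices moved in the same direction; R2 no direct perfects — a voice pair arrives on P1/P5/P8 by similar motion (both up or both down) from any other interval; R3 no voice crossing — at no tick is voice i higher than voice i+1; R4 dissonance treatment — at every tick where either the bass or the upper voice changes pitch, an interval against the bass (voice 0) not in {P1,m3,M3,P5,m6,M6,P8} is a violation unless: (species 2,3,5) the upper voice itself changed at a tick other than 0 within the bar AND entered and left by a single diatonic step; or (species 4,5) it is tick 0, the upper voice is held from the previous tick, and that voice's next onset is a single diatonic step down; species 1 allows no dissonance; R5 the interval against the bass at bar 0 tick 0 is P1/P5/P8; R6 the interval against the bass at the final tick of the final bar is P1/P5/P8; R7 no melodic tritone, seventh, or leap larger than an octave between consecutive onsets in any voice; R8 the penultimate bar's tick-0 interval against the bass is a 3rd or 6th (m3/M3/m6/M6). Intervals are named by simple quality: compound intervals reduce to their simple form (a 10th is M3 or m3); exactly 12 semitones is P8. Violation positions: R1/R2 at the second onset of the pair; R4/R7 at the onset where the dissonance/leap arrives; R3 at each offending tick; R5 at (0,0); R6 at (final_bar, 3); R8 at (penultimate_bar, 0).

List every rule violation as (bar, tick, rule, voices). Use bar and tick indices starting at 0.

bar 0: v0=E3 v1=E4 downbeat P8
bar 1: v0=F3 v1=G3 downbeat M2
bar 2: v0=G3 v1=D4 downbeat P5
bar 3: v0=B3 v1=E4 downbeat P4
bar 4: v0=C4 v1=D4 downbeat M2
bar 5: v0=B3 v1=A4 downbeat m7
bar 6: v0=G3 v1=F4 downbeat m7
bar 7: v0=A3 v1=G4 downbeat m7
bar 8: v0=C4 v1=F4 downbeat P4
bar 9: v0=D3 v1=A4 downbeat P5
bar 10: v0=E3 v1=E4 downbeat P8
  -> R4 @ bar 1 tick 0 v(0, 1): F3/G3 M2 untreated
  -> R4 @ bar 4 tick 0 v(0, 1): C4/D4 M2 untreated
  -> R4 @ bar 5 tick 0 v(0, 1): B3/A4 m7 untreated
  -> R4 @ bar 5 tick 2 v(0, 1): B3/F4 TT untreated
  -> R4 @ bar 6 tick 0 v(0, 1): G3/F4 m7 untreated
  -> R4 @ bar 8 tick 0 v(0, 1): C4/F4 P4 untreated
  -> R7 @ bar 9 tick 0 v(0,): C4->D3 leap 10st
  -> R8 @ bar 9 tick 0 v(0, 1): penult P5 not 3rd/6th
  -> R7 @ bar 9 tick 2 v(1,): A4->B3 leap 10st
  -> R2 @ bar 10 tick 0 v(0, 1): D3/B3 M6 -> E3/E4 P8 similar

(1, 0, R4, (0, 1))
(4, 0, R4, (0, 1))
(5, 0, R4, (0, 1))
(5, 2, R4, (0, 1))
(6, 0, R4, (0, 1))
(8, 0, R4, (0, 1))
(9, 0, R7, (0,))
(9, 0, R8, (0, 1))
(9, 2, R7, (1,))
(10, 0, R2, (0, 1))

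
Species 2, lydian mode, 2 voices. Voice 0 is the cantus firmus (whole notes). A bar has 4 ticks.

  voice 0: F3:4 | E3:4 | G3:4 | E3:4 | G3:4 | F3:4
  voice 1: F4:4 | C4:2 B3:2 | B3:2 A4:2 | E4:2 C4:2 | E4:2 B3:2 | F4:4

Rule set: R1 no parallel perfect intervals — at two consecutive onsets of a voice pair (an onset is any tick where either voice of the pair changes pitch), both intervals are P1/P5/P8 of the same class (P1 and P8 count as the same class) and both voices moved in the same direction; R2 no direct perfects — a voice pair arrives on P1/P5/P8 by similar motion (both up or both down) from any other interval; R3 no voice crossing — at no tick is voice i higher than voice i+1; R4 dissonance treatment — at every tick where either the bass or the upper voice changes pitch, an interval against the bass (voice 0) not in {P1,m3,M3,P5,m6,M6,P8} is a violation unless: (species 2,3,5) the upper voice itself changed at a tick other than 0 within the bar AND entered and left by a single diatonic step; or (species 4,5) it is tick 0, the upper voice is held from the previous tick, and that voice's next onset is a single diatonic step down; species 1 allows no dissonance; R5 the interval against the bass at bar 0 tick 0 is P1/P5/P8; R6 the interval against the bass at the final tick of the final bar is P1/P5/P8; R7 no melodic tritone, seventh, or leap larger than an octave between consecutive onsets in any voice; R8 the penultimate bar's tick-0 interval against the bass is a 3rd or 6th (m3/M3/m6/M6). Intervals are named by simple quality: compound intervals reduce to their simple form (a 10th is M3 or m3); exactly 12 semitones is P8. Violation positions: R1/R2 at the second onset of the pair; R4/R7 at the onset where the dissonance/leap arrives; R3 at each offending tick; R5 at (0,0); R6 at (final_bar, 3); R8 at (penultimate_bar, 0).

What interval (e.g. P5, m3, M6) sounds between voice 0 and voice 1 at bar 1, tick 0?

m6

voice 0=E3 voice 1=C4 -> m6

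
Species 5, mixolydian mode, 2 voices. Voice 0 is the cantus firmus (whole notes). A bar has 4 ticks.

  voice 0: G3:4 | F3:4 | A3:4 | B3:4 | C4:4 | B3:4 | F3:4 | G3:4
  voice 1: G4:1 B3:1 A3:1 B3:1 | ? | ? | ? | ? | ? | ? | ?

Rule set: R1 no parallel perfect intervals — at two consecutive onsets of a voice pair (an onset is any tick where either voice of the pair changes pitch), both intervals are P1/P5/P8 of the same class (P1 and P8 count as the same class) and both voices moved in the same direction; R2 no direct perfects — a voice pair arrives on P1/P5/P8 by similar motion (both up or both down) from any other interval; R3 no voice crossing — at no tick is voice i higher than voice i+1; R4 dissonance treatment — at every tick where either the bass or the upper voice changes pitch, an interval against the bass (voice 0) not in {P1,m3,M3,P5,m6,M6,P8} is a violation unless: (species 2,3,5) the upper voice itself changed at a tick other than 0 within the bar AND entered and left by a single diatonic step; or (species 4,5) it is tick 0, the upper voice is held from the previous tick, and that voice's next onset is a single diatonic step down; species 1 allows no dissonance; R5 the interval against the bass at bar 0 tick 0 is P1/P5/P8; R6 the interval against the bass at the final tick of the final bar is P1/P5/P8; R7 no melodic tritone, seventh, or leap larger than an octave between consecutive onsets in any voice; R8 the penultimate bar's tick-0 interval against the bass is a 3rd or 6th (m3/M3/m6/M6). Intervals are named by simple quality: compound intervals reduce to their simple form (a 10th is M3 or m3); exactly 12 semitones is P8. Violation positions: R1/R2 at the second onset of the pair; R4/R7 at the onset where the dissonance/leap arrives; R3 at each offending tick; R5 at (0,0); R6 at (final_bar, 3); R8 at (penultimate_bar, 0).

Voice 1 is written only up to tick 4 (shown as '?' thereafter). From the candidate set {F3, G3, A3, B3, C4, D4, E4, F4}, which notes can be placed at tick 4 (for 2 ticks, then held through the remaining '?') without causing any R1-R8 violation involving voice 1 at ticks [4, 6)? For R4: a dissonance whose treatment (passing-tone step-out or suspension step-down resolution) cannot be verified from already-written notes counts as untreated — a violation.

{A3, C4, D4}

F3: violates R2,R7
G3: violates R4
A3: legal
B3: violates R4
C4: legal
D4: legal
E4: violates R4
F4: violates R7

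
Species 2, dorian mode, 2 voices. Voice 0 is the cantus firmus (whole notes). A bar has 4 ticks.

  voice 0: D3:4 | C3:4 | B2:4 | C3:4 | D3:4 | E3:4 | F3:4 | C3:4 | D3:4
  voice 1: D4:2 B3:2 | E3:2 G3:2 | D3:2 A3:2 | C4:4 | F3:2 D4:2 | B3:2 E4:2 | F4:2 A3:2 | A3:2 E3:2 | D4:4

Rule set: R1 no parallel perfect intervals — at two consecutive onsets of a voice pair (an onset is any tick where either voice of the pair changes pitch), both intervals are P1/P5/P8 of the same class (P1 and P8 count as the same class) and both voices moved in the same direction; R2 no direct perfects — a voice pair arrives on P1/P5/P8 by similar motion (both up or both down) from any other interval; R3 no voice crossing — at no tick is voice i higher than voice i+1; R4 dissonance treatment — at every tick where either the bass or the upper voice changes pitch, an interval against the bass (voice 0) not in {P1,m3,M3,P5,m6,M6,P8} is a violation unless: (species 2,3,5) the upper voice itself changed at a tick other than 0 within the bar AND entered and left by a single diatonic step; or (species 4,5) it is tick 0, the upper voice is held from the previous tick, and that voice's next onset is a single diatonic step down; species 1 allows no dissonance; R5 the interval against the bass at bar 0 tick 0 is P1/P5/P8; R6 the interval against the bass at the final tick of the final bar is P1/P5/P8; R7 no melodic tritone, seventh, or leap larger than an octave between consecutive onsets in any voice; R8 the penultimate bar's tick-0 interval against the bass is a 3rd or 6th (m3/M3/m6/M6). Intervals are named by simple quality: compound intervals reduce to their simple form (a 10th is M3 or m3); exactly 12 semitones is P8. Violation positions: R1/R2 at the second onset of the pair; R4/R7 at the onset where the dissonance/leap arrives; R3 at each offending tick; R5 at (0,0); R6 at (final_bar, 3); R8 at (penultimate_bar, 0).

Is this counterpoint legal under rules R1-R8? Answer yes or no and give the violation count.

bar 0: v0=D3 v1=D4 (P8)
bar 1: v0=C3 v1=E3 (M3)
bar 2: v0=B2 v1=D3 (m3)
bar 3: v0=C3 v1=C4 (P8)
bar 4: v0=D3 v1=F3 (m3)
bar 5: v0=E3 v1=B3 (P5)
bar 6: v0=F3 v1=F4 (P8)
bar 7: v0=C3 v1=A3 (M6)
bar 8: v0=D3 v1=D4 (P8)
  R4 @ bar2.2: B2/A3 m7 untreated
  R2 @ bar3.0: B2/A3 m7 -> C3/C4 P8 similar
  R1 @ bar6.0: E3/E4 P8 -> F3/F4 P8 similar
  R2 @ bar8.0: C3/E3 M3 -> D3/D4 P8 similar
  R7 @ bar8.0: E3->D4 leap 10st

No (5 violations)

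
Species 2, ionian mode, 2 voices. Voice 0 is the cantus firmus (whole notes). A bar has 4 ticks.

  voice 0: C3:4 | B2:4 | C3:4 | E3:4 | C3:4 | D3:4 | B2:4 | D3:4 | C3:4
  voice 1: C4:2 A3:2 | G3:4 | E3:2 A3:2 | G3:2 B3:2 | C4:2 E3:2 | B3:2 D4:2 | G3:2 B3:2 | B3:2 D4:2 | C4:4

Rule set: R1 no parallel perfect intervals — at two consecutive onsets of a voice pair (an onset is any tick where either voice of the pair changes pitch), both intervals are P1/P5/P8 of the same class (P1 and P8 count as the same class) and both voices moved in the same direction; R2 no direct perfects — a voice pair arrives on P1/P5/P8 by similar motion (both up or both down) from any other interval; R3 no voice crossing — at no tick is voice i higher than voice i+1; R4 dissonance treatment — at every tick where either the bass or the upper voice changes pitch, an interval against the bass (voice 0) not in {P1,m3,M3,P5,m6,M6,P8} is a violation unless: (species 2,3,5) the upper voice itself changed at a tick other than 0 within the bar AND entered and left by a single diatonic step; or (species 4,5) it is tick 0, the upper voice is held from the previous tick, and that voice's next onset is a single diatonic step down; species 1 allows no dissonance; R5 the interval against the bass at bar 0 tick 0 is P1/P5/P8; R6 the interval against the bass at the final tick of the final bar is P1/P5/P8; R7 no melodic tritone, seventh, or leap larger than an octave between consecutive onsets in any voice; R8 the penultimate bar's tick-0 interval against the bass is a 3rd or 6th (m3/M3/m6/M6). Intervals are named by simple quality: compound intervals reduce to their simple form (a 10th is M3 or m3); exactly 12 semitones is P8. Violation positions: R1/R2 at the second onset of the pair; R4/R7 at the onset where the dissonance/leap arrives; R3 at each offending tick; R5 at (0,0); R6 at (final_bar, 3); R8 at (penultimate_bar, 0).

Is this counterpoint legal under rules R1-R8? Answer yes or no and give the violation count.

bar 0: v0=C3 v1=C4 (P8)
bar 1: v0=B2 v1=G3 (m6)
bar 2: v0=C3 v1=E3 (M3)
bar 3: v0=E3 v1=G3 (m3)
bar 4: v0=C3 v1=C4 (P8)
bar 5: v0=D3 v1=B3 (M6)
bar 6: v0=B2 v1=G3 (m6)
bar 7: v0=D3 v1=B3 (M6)
bar 8: v0=C3 v1=C4 (P8)
  R1 @ bar8.0: D3/D4 P8 -> C3/C4 P8 similar

No (1 violations)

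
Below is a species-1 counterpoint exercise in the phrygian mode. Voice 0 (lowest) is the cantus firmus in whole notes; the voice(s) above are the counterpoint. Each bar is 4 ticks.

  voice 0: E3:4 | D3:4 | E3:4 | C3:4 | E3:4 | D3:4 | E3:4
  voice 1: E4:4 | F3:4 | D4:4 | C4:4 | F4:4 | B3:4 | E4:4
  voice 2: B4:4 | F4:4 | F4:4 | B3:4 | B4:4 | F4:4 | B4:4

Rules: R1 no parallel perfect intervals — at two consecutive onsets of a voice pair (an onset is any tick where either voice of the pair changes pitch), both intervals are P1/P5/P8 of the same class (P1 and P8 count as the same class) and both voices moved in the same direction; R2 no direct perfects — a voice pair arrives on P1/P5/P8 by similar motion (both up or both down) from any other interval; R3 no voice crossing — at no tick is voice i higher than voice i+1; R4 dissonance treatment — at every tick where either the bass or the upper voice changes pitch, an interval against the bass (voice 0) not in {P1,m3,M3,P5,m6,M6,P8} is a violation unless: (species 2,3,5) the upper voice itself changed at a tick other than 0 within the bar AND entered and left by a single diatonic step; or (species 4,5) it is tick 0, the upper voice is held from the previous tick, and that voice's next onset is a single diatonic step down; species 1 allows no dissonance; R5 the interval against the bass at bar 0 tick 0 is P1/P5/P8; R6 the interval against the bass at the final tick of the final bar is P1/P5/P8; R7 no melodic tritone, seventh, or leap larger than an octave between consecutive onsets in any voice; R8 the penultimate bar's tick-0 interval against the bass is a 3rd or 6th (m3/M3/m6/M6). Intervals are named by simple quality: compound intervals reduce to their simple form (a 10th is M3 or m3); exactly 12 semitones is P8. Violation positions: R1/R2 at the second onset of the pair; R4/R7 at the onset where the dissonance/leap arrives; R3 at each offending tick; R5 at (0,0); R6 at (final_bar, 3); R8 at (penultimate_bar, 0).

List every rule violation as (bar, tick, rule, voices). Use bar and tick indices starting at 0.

(1, 0, R2, (1, 2))
(1, 0, R7, (1,))
(1, 0, R7, (2,))
(2, 0, R4, (0, 1))
(2, 0, R4, (0, 2))
(3, 0, R2, (0, 1))
(3, 0, R3, (1, 2))
(3, 0, R4, (0, 2))
(3, 0, R7, (2,))
(3, 1, R3, (1, 2))
(3, 2, R3, (1, 2))
(3, 3, R3, (1, 2))
(4, 0, R2, (0, 2))
(4, 0, R4, (0, 1))
(5, 0, R7, (1,))
(5, 0, R7, (2,))
(6, 0, R2, (0, 1))
(6, 0, R2, (0, 2))
(6, 0, R2, (1, 2))
(6, 0, R7, (2,))

bar 0: v0=E3 v1=E4 v2=B4 downbeat P5
bar 1: v0=D3 v1=F3 v2=F4 downbeat m3
bar 2: v0=E3 v1=D4 v2=F4 downbeat m2
bar 3: v0=C3 v1=C4 v2=B3 downbeat M7
bar 4: v0=E3 v1=F4 v2=B4 downbeat P5
bar 5: v0=D3 v1=B3 v2=F4 downbeat m3
bar 6: v0=E3 v1=E4 v2=B4 downbeat P5
  -> R2 @ bar 1 tick 0 v(1, 2): E4/B4 P5 -> F3/F4 P8 similar
  -> R7 @ bar 1 tick 0 v(1,): E4->F3 leap 11st
  -> R7 @ bar 1 tick 0 v(2,): B4->F4 leap 6st
  -> R4 @ bar 2 tick 0 v(0, 1): E3/D4 m7 untreated
  -> R4 @ bar 2 tick 0 v(0, 2): E3/F4 m2 untreated
  -> R2 @ bar 3 tick 0 v(0, 1): E3/D4 m7 -> C3/C4 P8 similar
  -> R3 @ bar 3 tick 0 v(1, 2): C4 above B3
  -> R4 @ bar 3 tick 0 v(0, 2): C3/B3 M7 untreated
  -> R7 @ bar 3 tick 0 v(2,): F4->B3 leap 6st
  -> R3 @ bar 3 tick 1 v(1, 2): C4 above B3
  -> R3 @ bar 3 tick 2 v(1, 2): C4 above B3
  -> R3 @ bar 3 tick 3 v(1, 2): C4 above B3
  -> R2 @ bar 4 tick 0 v(0, 2): C3/B3 M7 -> E3/B4 P5 similar
  -> R4 @ bar 4 tick 0 v(0, 1): E3/F4 m2 untreated
  -> R7 @ bar 5 tick 0 v(1,): F4->B3 leap 6st
  -> R7 @ bar 5 tick 0 v(2,): B4->F4 leap 6st
  -> R2 @ bar 6 tick 0 v(0, 1): D3/B3 M6 -> E3/E4 P8 similar
  -> R2 @ bar 6 tick 0 v(0, 2): D3/F4 m3 -> E3/B4 P5 similar
  -> R2 @ bar 6 tick 0 v(1, 2): B3/F4 TT -> E4/B4 P5 similar
  -> R7 @ bar 6 tick 0 v(2,): F4->B4 leap 6st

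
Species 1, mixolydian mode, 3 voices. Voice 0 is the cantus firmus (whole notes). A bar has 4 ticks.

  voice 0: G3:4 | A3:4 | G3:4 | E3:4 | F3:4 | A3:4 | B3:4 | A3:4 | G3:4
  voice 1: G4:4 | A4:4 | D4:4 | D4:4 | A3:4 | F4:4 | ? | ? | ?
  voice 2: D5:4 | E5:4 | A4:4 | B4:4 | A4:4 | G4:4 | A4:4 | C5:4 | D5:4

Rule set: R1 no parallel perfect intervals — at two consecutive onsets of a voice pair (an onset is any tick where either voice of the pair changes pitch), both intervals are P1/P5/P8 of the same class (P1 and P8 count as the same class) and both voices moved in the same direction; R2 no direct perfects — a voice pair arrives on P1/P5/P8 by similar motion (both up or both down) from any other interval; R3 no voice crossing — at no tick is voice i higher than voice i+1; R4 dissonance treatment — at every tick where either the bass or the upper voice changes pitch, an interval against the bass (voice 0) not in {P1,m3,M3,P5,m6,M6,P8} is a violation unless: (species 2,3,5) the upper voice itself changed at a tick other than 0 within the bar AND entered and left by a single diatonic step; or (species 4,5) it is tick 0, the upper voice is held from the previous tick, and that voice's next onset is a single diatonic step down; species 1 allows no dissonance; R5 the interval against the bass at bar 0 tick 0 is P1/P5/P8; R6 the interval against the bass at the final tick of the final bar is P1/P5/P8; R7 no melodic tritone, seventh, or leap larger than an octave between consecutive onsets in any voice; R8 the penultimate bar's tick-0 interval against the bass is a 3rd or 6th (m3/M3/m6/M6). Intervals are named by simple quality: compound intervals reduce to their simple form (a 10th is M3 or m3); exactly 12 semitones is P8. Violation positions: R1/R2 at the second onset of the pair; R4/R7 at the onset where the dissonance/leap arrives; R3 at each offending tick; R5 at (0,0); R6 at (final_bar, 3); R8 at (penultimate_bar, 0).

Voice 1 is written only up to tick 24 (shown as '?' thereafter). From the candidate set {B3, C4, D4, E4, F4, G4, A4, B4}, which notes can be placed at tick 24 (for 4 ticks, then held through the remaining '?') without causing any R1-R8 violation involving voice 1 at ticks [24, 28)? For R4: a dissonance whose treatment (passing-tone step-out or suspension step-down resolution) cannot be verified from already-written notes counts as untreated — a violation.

{D4, G4}

B3: violates R7
C4: violates R4
D4: legal
E4: violates R4
F4: violates R4
G4: legal
A4: violates R2,R4
B4: violates R2,R3,R7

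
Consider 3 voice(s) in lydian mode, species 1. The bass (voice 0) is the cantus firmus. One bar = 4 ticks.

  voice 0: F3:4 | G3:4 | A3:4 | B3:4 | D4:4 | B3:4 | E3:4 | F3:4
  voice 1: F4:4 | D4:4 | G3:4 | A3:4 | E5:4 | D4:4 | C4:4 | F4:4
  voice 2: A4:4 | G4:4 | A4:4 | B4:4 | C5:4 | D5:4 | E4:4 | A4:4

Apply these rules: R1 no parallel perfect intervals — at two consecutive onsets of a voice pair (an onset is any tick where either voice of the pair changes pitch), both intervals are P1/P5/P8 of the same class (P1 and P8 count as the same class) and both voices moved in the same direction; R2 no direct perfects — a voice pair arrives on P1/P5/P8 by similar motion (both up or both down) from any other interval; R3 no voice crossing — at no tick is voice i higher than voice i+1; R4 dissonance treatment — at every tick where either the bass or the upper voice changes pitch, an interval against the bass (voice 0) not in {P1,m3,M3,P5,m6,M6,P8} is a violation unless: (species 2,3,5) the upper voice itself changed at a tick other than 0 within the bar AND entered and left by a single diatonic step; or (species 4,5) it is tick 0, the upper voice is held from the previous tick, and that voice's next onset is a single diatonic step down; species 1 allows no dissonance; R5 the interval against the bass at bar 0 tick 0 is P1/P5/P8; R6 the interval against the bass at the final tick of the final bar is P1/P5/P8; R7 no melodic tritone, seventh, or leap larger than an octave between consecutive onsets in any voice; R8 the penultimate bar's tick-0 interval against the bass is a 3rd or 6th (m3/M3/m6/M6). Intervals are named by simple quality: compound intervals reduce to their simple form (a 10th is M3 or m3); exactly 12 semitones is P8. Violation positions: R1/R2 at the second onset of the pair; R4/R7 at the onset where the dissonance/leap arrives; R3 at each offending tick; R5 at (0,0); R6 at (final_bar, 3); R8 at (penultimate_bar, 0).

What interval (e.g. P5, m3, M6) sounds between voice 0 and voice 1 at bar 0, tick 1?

voice 0=F3 voice 1=F4 -> P8

P8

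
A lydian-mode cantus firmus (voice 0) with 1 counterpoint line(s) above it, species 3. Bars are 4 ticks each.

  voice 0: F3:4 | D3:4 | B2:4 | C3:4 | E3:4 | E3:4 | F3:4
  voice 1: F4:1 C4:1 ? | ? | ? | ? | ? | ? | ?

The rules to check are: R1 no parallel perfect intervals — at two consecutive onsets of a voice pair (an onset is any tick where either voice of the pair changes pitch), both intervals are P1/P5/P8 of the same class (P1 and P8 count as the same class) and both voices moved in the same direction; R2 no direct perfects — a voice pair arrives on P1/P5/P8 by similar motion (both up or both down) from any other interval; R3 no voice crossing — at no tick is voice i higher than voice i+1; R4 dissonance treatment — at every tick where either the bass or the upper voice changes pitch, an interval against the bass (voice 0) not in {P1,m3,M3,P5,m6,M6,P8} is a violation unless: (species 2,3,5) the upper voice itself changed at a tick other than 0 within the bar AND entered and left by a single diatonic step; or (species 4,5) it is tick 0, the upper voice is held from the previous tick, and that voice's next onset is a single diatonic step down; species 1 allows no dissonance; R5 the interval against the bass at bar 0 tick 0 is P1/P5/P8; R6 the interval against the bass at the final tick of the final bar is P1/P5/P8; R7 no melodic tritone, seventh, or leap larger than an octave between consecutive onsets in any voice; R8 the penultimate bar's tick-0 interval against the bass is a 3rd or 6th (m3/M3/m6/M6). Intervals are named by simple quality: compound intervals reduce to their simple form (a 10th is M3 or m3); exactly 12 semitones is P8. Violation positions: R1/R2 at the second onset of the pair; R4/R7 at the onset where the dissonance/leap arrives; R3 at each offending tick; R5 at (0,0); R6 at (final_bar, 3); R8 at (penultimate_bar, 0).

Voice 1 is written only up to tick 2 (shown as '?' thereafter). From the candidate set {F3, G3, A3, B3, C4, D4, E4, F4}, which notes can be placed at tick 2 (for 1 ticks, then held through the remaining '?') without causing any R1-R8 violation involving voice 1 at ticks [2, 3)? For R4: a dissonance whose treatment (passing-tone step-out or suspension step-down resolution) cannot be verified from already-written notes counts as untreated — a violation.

{A3, C4, D4, F3, F4}

F3: legal
G3: violates R4
A3: legal
B3: violates R4
C4: legal
D4: legal
E4: violates R4
F4: legal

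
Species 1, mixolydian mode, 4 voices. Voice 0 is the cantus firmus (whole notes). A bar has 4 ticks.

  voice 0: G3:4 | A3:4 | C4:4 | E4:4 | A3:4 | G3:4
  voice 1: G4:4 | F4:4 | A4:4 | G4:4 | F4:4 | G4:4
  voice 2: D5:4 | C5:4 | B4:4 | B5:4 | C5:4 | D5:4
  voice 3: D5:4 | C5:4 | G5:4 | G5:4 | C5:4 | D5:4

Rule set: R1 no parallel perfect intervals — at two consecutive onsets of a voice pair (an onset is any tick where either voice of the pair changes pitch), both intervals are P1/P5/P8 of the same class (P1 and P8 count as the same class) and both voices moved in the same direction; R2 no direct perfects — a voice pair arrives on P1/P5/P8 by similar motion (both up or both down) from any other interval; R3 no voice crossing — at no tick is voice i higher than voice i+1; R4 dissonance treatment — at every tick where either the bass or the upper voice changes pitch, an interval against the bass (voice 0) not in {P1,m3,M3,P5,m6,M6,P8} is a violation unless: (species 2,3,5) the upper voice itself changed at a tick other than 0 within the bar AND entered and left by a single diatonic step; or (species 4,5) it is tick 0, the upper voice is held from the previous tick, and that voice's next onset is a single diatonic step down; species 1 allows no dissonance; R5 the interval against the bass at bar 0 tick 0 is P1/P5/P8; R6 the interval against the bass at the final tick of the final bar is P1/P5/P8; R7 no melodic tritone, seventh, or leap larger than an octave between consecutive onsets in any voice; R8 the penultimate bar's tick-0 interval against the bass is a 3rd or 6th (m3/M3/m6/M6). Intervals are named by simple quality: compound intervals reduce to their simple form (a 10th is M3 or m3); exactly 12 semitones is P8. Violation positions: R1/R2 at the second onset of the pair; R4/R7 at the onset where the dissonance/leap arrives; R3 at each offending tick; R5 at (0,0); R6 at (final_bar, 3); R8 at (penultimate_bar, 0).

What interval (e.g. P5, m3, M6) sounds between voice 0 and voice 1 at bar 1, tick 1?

voice 0=A3 voice 1=F4 -> m6

m6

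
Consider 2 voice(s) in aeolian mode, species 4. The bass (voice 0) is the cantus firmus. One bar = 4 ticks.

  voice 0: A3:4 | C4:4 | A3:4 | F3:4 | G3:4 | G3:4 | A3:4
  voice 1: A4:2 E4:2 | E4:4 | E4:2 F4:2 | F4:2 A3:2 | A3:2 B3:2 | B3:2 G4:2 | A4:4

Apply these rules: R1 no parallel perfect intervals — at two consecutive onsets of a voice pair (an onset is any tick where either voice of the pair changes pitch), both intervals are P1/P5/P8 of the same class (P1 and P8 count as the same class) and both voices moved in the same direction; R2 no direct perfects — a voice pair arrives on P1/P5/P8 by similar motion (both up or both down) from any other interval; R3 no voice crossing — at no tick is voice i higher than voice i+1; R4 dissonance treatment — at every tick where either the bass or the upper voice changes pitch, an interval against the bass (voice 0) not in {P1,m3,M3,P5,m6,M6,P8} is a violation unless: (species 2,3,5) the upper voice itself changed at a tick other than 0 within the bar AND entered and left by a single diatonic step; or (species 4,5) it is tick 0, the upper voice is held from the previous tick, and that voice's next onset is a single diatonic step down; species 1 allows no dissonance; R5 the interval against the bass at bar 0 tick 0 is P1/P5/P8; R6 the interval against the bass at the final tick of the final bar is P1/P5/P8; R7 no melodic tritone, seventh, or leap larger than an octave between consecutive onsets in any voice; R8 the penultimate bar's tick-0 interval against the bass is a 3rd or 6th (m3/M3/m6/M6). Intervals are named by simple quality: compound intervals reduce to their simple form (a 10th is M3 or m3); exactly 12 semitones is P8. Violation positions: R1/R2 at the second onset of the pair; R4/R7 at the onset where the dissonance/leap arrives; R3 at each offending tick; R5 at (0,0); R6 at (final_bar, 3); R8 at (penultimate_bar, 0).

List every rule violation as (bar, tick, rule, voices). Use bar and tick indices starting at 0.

(4, 0, R4, (0, 1))
(6, 0, R1, (0, 1))

bar 0: v0=A3 v1=A4 downbeat P8
bar 1: v0=C4 v1=E4 downbeat M3
bar 2: v0=A3 v1=E4 downbeat P5
bar 3: v0=F3 v1=F4 downbeat P8
bar 4: v0=G3 v1=A3 downbeat M2
bar 5: v0=G3 v1=B3 downbeat M3
bar 6: v0=A3 v1=A4 downbeat P8
  -> R4 @ bar 4 tick 0 v(0, 1): G3/A3 M2 untreated
  -> R1 @ bar 6 tick 0 v(0, 1): G3/G4 P8 -> A3/A4 P8 similar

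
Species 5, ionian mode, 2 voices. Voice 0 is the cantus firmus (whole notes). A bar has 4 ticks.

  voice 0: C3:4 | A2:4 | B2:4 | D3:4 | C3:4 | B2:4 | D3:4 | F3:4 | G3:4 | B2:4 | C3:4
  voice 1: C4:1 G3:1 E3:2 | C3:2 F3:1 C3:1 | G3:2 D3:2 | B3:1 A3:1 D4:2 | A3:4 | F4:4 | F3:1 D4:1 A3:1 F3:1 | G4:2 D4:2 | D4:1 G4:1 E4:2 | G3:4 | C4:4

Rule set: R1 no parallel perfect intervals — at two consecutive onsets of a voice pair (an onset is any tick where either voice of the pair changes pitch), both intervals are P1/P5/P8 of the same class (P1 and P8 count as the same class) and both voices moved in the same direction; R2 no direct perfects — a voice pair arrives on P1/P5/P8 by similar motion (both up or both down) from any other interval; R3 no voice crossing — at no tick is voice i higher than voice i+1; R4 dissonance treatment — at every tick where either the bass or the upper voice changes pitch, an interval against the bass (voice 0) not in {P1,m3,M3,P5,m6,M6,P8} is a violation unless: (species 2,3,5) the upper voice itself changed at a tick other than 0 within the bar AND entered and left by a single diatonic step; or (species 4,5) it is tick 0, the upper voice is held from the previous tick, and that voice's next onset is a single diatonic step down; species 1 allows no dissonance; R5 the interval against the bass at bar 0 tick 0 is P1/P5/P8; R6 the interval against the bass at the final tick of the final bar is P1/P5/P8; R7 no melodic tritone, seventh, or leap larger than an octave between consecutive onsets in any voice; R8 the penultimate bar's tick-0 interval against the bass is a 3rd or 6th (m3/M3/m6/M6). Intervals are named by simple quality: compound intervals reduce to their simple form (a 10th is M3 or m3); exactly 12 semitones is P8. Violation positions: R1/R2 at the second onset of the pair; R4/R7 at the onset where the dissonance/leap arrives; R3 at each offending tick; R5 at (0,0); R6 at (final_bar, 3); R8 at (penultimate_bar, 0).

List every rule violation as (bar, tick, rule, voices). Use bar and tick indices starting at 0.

(5, 0, R4, (0, 1))
(7, 0, R4, (0, 1))
(7, 0, R7, (1,))
(10, 0, R2, (0, 1))

bar 0: v0=C3 v1=C4 downbeat P8
bar 1: v0=A2 v1=C3 downbeat m3
bar 2: v0=B2 v1=G3 downbeat m6
bar 3: v0=D3 v1=B3 downbeat M6
bar 4: v0=C3 v1=A3 downbeat M6
bar 5: v0=B2 v1=F4 downbeat TT
bar 6: v0=D3 v1=F3 downbeat m3
bar 7: v0=F3 v1=G4 downbeat M2
bar 8: v0=G3 v1=D4 downbeat P5
bar 9: v0=B2 v1=G3 downbeat m6
bar 10: v0=C3 v1=C4 downbeat P8
  -> R4 @ bar 5 tick 0 v(0, 1): B2/F4 TT untreated
  -> R4 @ bar 7 tick 0 v(0, 1): F3/G4 M2 untreated
  -> R7 @ bar 7 tick 0 v(1,): F3->G4 leap 14st
  -> R2 @ bar 10 tick 0 v(0, 1): B2/G3 m6 -> C3/C4 P8 similar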